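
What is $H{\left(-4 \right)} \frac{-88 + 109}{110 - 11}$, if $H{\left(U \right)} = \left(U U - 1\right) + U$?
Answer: $\frac{7}{3} \approx 2.3333$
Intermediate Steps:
$H{\left(U \right)} = -1 + U + U^{2}$ ($H{\left(U \right)} = \left(U^{2} - 1\right) + U = \left(-1 + U^{2}\right) + U = -1 + U + U^{2}$)
$H{\left(-4 \right)} \frac{-88 + 109}{110 - 11} = \left(-1 - 4 + \left(-4\right)^{2}\right) \frac{-88 + 109}{110 - 11} = \left(-1 - 4 + 16\right) \frac{21}{99} = 11 \cdot 21 \cdot \frac{1}{99} = 11 \cdot \frac{7}{33} = \frac{7}{3}$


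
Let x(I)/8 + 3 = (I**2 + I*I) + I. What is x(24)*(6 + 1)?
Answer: 65688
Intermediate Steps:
x(I) = -24 + 8*I + 16*I**2 (x(I) = -24 + 8*((I**2 + I*I) + I) = -24 + 8*((I**2 + I**2) + I) = -24 + 8*(2*I**2 + I) = -24 + 8*(I + 2*I**2) = -24 + (8*I + 16*I**2) = -24 + 8*I + 16*I**2)
x(24)*(6 + 1) = (-24 + 8*24 + 16*24**2)*(6 + 1) = (-24 + 192 + 16*576)*7 = (-24 + 192 + 9216)*7 = 9384*7 = 65688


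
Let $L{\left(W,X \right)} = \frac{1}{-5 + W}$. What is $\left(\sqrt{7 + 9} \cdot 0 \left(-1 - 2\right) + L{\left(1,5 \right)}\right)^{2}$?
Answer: $\frac{1}{16} \approx 0.0625$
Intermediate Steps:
$\left(\sqrt{7 + 9} \cdot 0 \left(-1 - 2\right) + L{\left(1,5 \right)}\right)^{2} = \left(\sqrt{7 + 9} \cdot 0 \left(-1 - 2\right) + \frac{1}{-5 + 1}\right)^{2} = \left(\sqrt{16} \cdot 0 \left(-3\right) + \frac{1}{-4}\right)^{2} = \left(4 \cdot 0 - \frac{1}{4}\right)^{2} = \left(0 - \frac{1}{4}\right)^{2} = \left(- \frac{1}{4}\right)^{2} = \frac{1}{16}$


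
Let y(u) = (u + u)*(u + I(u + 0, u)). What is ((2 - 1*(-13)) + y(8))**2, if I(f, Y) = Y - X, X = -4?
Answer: 112225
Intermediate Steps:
I(f, Y) = 4 + Y (I(f, Y) = Y - 1*(-4) = Y + 4 = 4 + Y)
y(u) = 2*u*(4 + 2*u) (y(u) = (u + u)*(u + (4 + u)) = (2*u)*(4 + 2*u) = 2*u*(4 + 2*u))
((2 - 1*(-13)) + y(8))**2 = ((2 - 1*(-13)) + 4*8*(2 + 8))**2 = ((2 + 13) + 4*8*10)**2 = (15 + 320)**2 = 335**2 = 112225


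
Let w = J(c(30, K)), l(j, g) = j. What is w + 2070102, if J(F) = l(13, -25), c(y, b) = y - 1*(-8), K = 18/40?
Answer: 2070115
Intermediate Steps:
K = 9/20 (K = 18*(1/40) = 9/20 ≈ 0.45000)
c(y, b) = 8 + y (c(y, b) = y + 8 = 8 + y)
J(F) = 13
w = 13
w + 2070102 = 13 + 2070102 = 2070115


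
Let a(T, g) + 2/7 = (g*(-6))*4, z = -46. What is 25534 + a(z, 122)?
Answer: 158240/7 ≈ 22606.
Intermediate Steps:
a(T, g) = -2/7 - 24*g (a(T, g) = -2/7 + (g*(-6))*4 = -2/7 - 6*g*4 = -2/7 - 24*g)
25534 + a(z, 122) = 25534 + (-2/7 - 24*122) = 25534 + (-2/7 - 2928) = 25534 - 20498/7 = 158240/7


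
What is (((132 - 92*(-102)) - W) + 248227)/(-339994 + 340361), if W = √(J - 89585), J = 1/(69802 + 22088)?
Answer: 257743/367 - I*√84048369276290/11241210 ≈ 702.3 - 0.81555*I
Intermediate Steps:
J = 1/91890 ≈ 1.0883e-5
W = I*√84048369276290/30630 (W = √(1/91890 - 89585) = √(-8231965649/91890) = I*√84048369276290/30630 ≈ 299.31*I)
(((132 - 92*(-102)) - W) + 248227)/(-339994 + 340361) = (((132 - 92*(-102)) - I*√84048369276290/30630) + 248227)/(-339994 + 340361) = (((132 + 9384) - I*√84048369276290/30630) + 248227)/367 = ((9516 - I*√84048369276290/30630) + 248227)*(1/367) = (257743 - I*√84048369276290/30630)*(1/367) = 257743/367 - I*√84048369276290/11241210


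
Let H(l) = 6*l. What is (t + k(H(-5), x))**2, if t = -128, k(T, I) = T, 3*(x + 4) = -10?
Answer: 24964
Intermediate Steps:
x = -22/3 (x = -4 + (1/3)*(-10) = -4 - 10/3 = -22/3 ≈ -7.3333)
(t + k(H(-5), x))**2 = (-128 + 6*(-5))**2 = (-128 - 30)**2 = (-158)**2 = 24964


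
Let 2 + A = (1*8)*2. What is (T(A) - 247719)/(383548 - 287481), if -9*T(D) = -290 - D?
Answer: -2229167/864603 ≈ -2.5783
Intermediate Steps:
A = 14 (A = -2 + (1*8)*2 = -2 + 8*2 = -2 + 16 = 14)
T(D) = 290/9 + D/9 (T(D) = -(-290 - D)/9 = 290/9 + D/9)
(T(A) - 247719)/(383548 - 287481) = ((290/9 + (⅑)*14) - 247719)/(383548 - 287481) = ((290/9 + 14/9) - 247719)/96067 = (304/9 - 247719)*(1/96067) = -2229167/9*1/96067 = -2229167/864603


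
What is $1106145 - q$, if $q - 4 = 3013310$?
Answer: $-1907169$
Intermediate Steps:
$q = 3013314$ ($q = 4 + 3013310 = 3013314$)
$1106145 - q = 1106145 - 3013314 = -1907169$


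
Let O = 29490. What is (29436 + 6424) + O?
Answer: 65350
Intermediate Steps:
(29436 + 6424) + O = (29436 + 6424) + 29490 = 35860 + 29490 = 65350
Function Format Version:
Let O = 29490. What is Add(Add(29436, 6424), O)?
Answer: 65350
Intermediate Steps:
Add(Add(29436, 6424), O) = Add(Add(29436, 6424), 29490) = Add(35860, 29490) = 65350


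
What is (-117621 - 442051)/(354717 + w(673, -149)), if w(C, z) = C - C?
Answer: -559672/354717 ≈ -1.5778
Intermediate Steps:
w(C, z) = 0
(-117621 - 442051)/(354717 + w(673, -149)) = (-117621 - 442051)/(354717 + 0) = -559672/354717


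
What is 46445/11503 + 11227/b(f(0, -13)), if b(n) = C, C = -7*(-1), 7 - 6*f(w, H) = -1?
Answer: 129469296/80521 ≈ 1607.9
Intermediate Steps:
f(w, H) = 4/3 (f(w, H) = 7/6 - 1/6*(-1) = 7/6 + 1/6 = 4/3)
C = 7
b(n) = 7
46445/11503 + 11227/b(f(0, -13)) = 46445/11503 + 11227/7 = 129469296/80521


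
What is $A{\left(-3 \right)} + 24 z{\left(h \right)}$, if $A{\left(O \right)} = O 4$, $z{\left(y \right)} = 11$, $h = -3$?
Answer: $252$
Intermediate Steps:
$A{\left(O \right)} = 4 O$
$A{\left(-3 \right)} + 24 z{\left(h \right)} = 4 \left(-3\right) + 24 \cdot 11 = -12 + 264 = 252$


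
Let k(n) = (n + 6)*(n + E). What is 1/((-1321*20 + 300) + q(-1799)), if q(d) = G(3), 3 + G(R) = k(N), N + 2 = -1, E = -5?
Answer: -1/26147 ≈ -3.8245e-5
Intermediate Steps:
N = -3 (N = -2 - 1 = -3)
k(n) = (-5 + n)*(6 + n) (k(n) = (n + 6)*(n - 5) = (6 + n)*(-5 + n) = (-5 + n)*(6 + n))
G(R) = -27 (G(R) = -3 + (-30 - 3 + (-3)²) = -3 + (-30 - 3 + 9) = -3 - 24 = -27)
q(d) = -27
1/((-1321*20 + 300) + q(-1799)) = 1/((-1321*20 + 300) - 27) = 1/((-26420 + 300) - 27) = 1/(-26120 - 27) = 1/(-26147) = -1/26147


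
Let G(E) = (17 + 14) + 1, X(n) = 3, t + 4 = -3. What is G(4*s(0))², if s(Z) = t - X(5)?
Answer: 1024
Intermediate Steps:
t = -7 (t = -4 - 3 = -7)
s(Z) = -10 (s(Z) = -7 - 1*3 = -7 - 3 = -10)
G(E) = 32 (G(E) = 31 + 1 = 32)
G(4*s(0))² = 32² = 1024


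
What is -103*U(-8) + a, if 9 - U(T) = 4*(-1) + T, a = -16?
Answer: -2179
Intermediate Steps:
U(T) = 13 - T (U(T) = 9 - (4*(-1) + T) = 9 - (-4 + T) = 9 + (4 - T) = 13 - T)
-103*U(-8) + a = -103*(13 - 1*(-8)) - 16 = -103*(13 + 8) - 16 = -103*21 - 16 = -2163 - 16 = -2179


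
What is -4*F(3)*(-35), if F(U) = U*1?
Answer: 420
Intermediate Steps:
F(U) = U
-4*F(3)*(-35) = -4*3*(-35) = -12*(-35) = 420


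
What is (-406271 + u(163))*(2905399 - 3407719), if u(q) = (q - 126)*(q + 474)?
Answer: 192238868640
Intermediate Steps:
u(q) = (-126 + q)*(474 + q)
(-406271 + u(163))*(2905399 - 3407719) = (-406271 + (-59724 + 163² + 348*163))*(2905399 - 3407719) = (-406271 + (-59724 + 26569 + 56724))*(-502320) = (-406271 + 23569)*(-502320) = -382702*(-502320) = 192238868640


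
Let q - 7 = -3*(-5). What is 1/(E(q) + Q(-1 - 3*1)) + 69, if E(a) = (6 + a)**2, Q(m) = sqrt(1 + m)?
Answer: 42412255/614659 - I*sqrt(3)/614659 ≈ 69.001 - 2.8179e-6*I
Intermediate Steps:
q = 22 (q = 7 - 3*(-5) = 7 + 15 = 22)
1/(E(q) + Q(-1 - 3*1)) + 69 = 1/((6 + 22)**2 + sqrt(1 + (-1 - 3*1))) + 69 = 1/(28**2 + sqrt(1 + (-1 - 3))) + 69 = 1/(784 + sqrt(1 - 4)) + 69 = 1/(784 + sqrt(-3)) + 69 = 1/(784 + I*sqrt(3)) + 69 = 69 + 1/(784 + I*sqrt(3))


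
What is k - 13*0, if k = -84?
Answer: -84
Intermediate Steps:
k - 13*0 = -84 - 13*0 = -84 + 0 = -84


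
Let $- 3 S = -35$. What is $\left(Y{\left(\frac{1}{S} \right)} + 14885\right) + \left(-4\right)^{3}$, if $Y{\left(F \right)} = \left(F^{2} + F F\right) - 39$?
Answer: $\frac{18107968}{1225} \approx 14782.0$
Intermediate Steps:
$S = \frac{35}{3}$ ($S = \left(- \frac{1}{3}\right) \left(-35\right) = \frac{35}{3} \approx 11.667$)
$Y{\left(F \right)} = -39 + 2 F^{2}$ ($Y{\left(F \right)} = \left(F^{2} + F^{2}\right) - 39 = 2 F^{2} - 39 = -39 + 2 F^{2}$)
$\left(Y{\left(\frac{1}{S} \right)} + 14885\right) + \left(-4\right)^{3} = \left(\left(-39 + 2 \left(\frac{1}{\frac{35}{3}}\right)^{2}\right) + 14885\right) + \left(-4\right)^{3} = \left(\left(-39 + 2 \left(\frac{3}{35}\right)^{2}\right) + 14885\right) - 64 = \left(\left(-39 + 2 \cdot \frac{9}{1225}\right) + 14885\right) - 64 = \left(\left(-39 + \frac{18}{1225}\right) + 14885\right) - 64 = \left(- \frac{47757}{1225} + 14885\right) - 64 = \frac{18186368}{1225} - 64 = \frac{18107968}{1225}$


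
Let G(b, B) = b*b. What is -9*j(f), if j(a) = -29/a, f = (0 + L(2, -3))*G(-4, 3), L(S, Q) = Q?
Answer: -87/16 ≈ -5.4375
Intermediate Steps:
G(b, B) = b**2
f = -48 (f = (0 - 3)*(-4)**2 = -3*16 = -48)
-9*j(f) = -(-261)/(-48) = -(-261)*(-1)/48 = -9*29/48 = -87/16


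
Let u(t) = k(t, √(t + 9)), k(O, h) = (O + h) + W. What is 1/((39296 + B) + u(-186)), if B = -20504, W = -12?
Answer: 6198/115245671 - I*√177/345737013 ≈ 5.3781e-5 - 3.848e-8*I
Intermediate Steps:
k(O, h) = -12 + O + h (k(O, h) = (O + h) - 12 = -12 + O + h)
u(t) = -12 + t + √(9 + t) (u(t) = -12 + t + √(t + 9) = -12 + t + √(9 + t))
1/((39296 + B) + u(-186)) = 1/((39296 - 20504) + (-12 - 186 + √(9 - 186))) = 1/(18792 + (-12 - 186 + √(-177))) = 1/(18792 + (-12 - 186 + I*√177)) = 1/(18792 + (-198 + I*√177)) = 1/(18594 + I*√177)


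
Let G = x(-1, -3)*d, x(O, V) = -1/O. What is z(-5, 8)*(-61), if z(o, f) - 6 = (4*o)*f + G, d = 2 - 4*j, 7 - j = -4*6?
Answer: 16836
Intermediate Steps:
j = 31 (j = 7 - (-4)*6 = 7 - 1*(-24) = 7 + 24 = 31)
d = -122 (d = 2 - 4*31 = 2 - 124 = -122)
G = -122 (G = -1/(-1)*(-122) = -1*(-1)*(-122) = 1*(-122) = -122)
z(o, f) = -116 + 4*f*o (z(o, f) = 6 + ((4*o)*f - 122) = 6 + (4*f*o - 122) = 6 + (-122 + 4*f*o) = -116 + 4*f*o)
z(-5, 8)*(-61) = (-116 + 4*8*(-5))*(-61) = (-116 - 160)*(-61) = -276*(-61) = 16836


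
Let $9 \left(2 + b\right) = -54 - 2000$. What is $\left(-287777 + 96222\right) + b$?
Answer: $- \frac{1726067}{9} \approx -1.9179 \cdot 10^{5}$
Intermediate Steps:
$b = - \frac{2072}{9}$ ($b = -2 + \frac{-54 - 2000}{9} = -2 + \frac{1}{9} \left(-2054\right) = -2 - \frac{2054}{9} = - \frac{2072}{9} \approx -230.22$)
$\left(-287777 + 96222\right) + b = \left(-287777 + 96222\right) - \frac{2072}{9} = -191555 - \frac{2072}{9} = - \frac{1726067}{9}$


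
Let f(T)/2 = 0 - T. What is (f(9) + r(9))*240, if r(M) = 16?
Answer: -480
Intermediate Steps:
f(T) = -2*T (f(T) = 2*(0 - T) = 2*(-T) = -2*T)
(f(9) + r(9))*240 = (-2*9 + 16)*240 = (-18 + 16)*240 = -2*240 = -480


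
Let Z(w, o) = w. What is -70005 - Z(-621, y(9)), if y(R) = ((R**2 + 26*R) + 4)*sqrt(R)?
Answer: -69384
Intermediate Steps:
y(R) = sqrt(R)*(4 + R**2 + 26*R) (y(R) = (4 + R**2 + 26*R)*sqrt(R) = sqrt(R)*(4 + R**2 + 26*R))
-70005 - Z(-621, y(9)) = -70005 - 1*(-621) = -70005 + 621 = -69384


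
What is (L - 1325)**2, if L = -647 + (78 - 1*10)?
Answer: 3625216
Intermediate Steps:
L = -579 (L = -647 + (78 - 10) = -647 + 68 = -579)
(L - 1325)**2 = (-579 - 1325)**2 = (-1904)**2 = 3625216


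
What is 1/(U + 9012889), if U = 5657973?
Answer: 1/14670862 ≈ 6.8162e-8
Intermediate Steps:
1/(U + 9012889) = 1/(5657973 + 9012889) = 1/14670862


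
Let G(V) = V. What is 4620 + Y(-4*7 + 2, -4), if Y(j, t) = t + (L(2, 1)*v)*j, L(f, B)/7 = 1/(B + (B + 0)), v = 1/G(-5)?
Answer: 23171/5 ≈ 4634.2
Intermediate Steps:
v = -⅕ (v = 1/(-5) = -⅕ ≈ -0.20000)
L(f, B) = 7/(2*B) (L(f, B) = 7/(B + (B + 0)) = 7/(B + B) = 7/((2*B)) = 7*(1/(2*B)) = 7/(2*B))
Y(j, t) = t - 7*j/10 (Y(j, t) = t + (((7/2)/1)*(-⅕))*j = t + (((7/2)*1)*(-⅕))*j = t + ((7/2)*(-⅕))*j = t - 7*j/10)
4620 + Y(-4*7 + 2, -4) = 4620 + (-4 - 7*(-4*7 + 2)/10) = 4620 + (-4 - 7*(-28 + 2)/10) = 4620 + (-4 - 7/10*(-26)) = 4620 + (-4 + 91/5) = 4620 + 71/5 = 23171/5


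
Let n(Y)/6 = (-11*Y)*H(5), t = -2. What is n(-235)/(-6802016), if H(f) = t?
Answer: 7755/1700504 ≈ 0.0045604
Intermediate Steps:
H(f) = -2
n(Y) = 132*Y (n(Y) = 6*(-11*Y*(-2)) = 6*(22*Y) = 132*Y)
n(-235)/(-6802016) = (132*(-235))/(-6802016) = -31020*(-1/6802016) = 7755/1700504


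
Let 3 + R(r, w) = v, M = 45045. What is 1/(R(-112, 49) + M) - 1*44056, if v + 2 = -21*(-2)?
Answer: -1986132591/45082 ≈ -44056.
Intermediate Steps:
v = 40 (v = -2 - 21*(-2) = -2 + 42 = 40)
R(r, w) = 37 (R(r, w) = -3 + 40 = 37)
1/(R(-112, 49) + M) - 1*44056 = 1/(37 + 45045) - 1*44056 = 1/45082 - 44056 = -1986132591/45082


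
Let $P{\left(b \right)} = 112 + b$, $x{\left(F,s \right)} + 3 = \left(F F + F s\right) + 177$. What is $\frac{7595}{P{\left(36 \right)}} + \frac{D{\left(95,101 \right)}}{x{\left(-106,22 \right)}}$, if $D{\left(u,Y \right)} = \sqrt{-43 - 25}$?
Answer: $\frac{7595}{148} + \frac{i \sqrt{17}}{4539} \approx 51.318 + 0.00090837 i$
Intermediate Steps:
$D{\left(u,Y \right)} = 2 i \sqrt{17}$ ($D{\left(u,Y \right)} = \sqrt{-68} = 2 i \sqrt{17}$)
$x{\left(F,s \right)} = 174 + F^{2} + F s$ ($x{\left(F,s \right)} = -3 + \left(\left(F F + F s\right) + 177\right) = -3 + \left(\left(F^{2} + F s\right) + 177\right) = -3 + \left(177 + F^{2} + F s\right) = 174 + F^{2} + F s$)
$\frac{7595}{P{\left(36 \right)}} + \frac{D{\left(95,101 \right)}}{x{\left(-106,22 \right)}} = \frac{7595}{112 + 36} + \frac{2 i \sqrt{17}}{174 + \left(-106\right)^{2} - 2332} = \frac{7595}{148} + \frac{2 i \sqrt{17}}{174 + 11236 - 2332} = 7595 \cdot \frac{1}{148} + \frac{2 i \sqrt{17}}{9078} = \frac{7595}{148} + 2 i \sqrt{17} \cdot \frac{1}{9078} = \frac{7595}{148} + \frac{i \sqrt{17}}{4539}$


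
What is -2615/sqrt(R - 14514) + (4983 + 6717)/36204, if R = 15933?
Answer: 975/3017 - 2615*sqrt(1419)/1419 ≈ -69.096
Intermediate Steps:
-2615/sqrt(R - 14514) + (4983 + 6717)/36204 = -2615/sqrt(15933 - 14514) + (4983 + 6717)/36204 = -2615*sqrt(1419)/1419 + 11700*(1/36204) = -2615*sqrt(1419)/1419 + 975/3017 = 975/3017 - 2615*sqrt(1419)/1419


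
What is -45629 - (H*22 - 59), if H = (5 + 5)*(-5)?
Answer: -44470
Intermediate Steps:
H = -50 (H = 10*(-5) = -50)
-45629 - (H*22 - 59) = -45629 - (-50*22 - 59) = -45629 - (-1100 - 59) = -45629 - 1*(-1159) = -45629 + 1159 = -44470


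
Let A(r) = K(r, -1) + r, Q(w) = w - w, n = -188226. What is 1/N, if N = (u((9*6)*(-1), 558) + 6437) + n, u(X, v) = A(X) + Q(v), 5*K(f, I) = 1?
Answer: -5/909214 ≈ -5.4993e-6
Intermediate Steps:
Q(w) = 0
K(f, I) = ⅕ (K(f, I) = (⅕)*1 = ⅕)
A(r) = ⅕ + r
u(X, v) = ⅕ + X (u(X, v) = (⅕ + X) + 0 = ⅕ + X)
N = -909214/5 (N = ((⅕ + (9*6)*(-1)) + 6437) - 188226 = ((⅕ + 54*(-1)) + 6437) - 188226 = ((⅕ - 54) + 6437) - 188226 = (-269/5 + 6437) - 188226 = 31916/5 - 188226 = -909214/5 ≈ -1.8184e+5)
1/N = 1/(-909214/5) = -5/909214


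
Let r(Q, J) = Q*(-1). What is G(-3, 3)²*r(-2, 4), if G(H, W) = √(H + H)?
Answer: -12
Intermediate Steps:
G(H, W) = √2*√H (G(H, W) = √(2*H) = √2*√H)
r(Q, J) = -Q
G(-3, 3)²*r(-2, 4) = (√2*√(-3))²*(-1*(-2)) = (√2*(I*√3))²*2 = (I*√6)²*2 = -6*2 = -12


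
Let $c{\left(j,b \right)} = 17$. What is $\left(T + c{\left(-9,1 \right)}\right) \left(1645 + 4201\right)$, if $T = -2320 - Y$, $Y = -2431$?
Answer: $748288$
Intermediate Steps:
$T = 111$ ($T = -2320 - -2431 = -2320 + 2431 = 111$)
$\left(T + c{\left(-9,1 \right)}\right) \left(1645 + 4201\right) = \left(111 + 17\right) \left(1645 + 4201\right) = 128 \cdot 5846 = 748288$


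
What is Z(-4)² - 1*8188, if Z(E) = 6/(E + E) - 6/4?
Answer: -130927/16 ≈ -8182.9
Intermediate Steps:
Z(E) = -3/2 + 3/E (Z(E) = 6/((2*E)) - 6*¼ = 6*(1/(2*E)) - 3/2 = 3/E - 3/2 = -3/2 + 3/E)
Z(-4)² - 1*8188 = (-3/2 + 3/(-4))² - 1*8188 = (-3/2 + 3*(-¼))² - 8188 = (-3/2 - ¾)² - 8188 = (-9/4)² - 8188 = 81/16 - 8188 = -130927/16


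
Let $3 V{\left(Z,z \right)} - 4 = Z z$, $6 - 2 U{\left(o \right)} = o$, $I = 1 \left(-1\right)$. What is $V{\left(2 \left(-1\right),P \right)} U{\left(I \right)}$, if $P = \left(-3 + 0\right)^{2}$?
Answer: $- \frac{49}{3} \approx -16.333$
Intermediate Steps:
$I = -1$
$U{\left(o \right)} = 3 - \frac{o}{2}$
$P = 9$ ($P = \left(-3\right)^{2} = 9$)
$V{\left(Z,z \right)} = \frac{4}{3} + \frac{Z z}{3}$
$V{\left(2 \left(-1\right),P \right)} U{\left(I \right)} = \left(\frac{4}{3} + \frac{1}{3} \cdot 2 \left(-1\right) 9\right) \left(3 - - \frac{1}{2}\right) = \left(\frac{4}{3} + \frac{1}{3} \left(-2\right) 9\right) \left(3 + \frac{1}{2}\right) = \left(\frac{4}{3} - 6\right) \frac{7}{2} = \left(- \frac{14}{3}\right) \frac{7}{2} = - \frac{49}{3}$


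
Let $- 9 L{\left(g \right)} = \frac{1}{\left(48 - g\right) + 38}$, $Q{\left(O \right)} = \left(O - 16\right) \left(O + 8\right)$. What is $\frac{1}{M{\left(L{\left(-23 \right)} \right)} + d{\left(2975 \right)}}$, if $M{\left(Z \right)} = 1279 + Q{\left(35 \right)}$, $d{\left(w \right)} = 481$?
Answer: $\frac{1}{2577} \approx 0.00038805$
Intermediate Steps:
$Q{\left(O \right)} = \left(-16 + O\right) \left(8 + O\right)$
$L{\left(g \right)} = - \frac{1}{9 \left(86 - g\right)}$ ($L{\left(g \right)} = - \frac{1}{9 \left(\left(48 - g\right) + 38\right)} = - \frac{1}{9 \left(86 - g\right)}$)
$M{\left(Z \right)} = 2096$ ($M{\left(Z \right)} = 1279 - \left(408 - 1225\right) = 1279 - -817 = 1279 + 817 = 2096$)
$\frac{1}{M{\left(L{\left(-23 \right)} \right)} + d{\left(2975 \right)}} = \frac{1}{2096 + 481} = \frac{1}{2577}$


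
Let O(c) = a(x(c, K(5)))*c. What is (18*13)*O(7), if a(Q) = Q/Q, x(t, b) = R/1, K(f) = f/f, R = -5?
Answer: 1638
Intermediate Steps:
K(f) = 1
x(t, b) = -5 (x(t, b) = -5/1 = -5*1 = -5)
a(Q) = 1
O(c) = c (O(c) = 1*c = c)
(18*13)*O(7) = (18*13)*7 = 234*7 = 1638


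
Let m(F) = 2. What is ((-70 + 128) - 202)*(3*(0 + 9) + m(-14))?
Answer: -4176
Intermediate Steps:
((-70 + 128) - 202)*(3*(0 + 9) + m(-14)) = ((-70 + 128) - 202)*(3*(0 + 9) + 2) = (58 - 202)*(3*9 + 2) = -144*(27 + 2) = -144*29 = -4176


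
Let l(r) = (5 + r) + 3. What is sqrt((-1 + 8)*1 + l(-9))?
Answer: sqrt(6) ≈ 2.4495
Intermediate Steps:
l(r) = 8 + r
sqrt((-1 + 8)*1 + l(-9)) = sqrt((-1 + 8)*1 + (8 - 9)) = sqrt(7*1 - 1) = sqrt(7 - 1) = sqrt(6)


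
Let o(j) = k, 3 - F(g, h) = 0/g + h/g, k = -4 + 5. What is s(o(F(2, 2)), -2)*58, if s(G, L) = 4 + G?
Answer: 290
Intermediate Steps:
k = 1
F(g, h) = 3 - h/g (F(g, h) = 3 - (0/g + h/g) = 3 - (0 + h/g) = 3 - h/g)
o(j) = 1
s(o(F(2, 2)), -2)*58 = (4 + 1)*58 = 5*58 = 290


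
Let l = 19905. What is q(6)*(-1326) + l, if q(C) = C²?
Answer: -27831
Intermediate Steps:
q(6)*(-1326) + l = 6²*(-1326) + 19905 = 36*(-1326) + 19905 = -47736 + 19905 = -27831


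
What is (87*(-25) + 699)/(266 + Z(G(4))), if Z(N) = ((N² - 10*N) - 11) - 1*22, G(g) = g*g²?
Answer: -1476/3689 ≈ -0.40011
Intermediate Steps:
G(g) = g³
Z(N) = -33 + N² - 10*N (Z(N) = (-11 + N² - 10*N) - 22 = -33 + N² - 10*N)
(87*(-25) + 699)/(266 + Z(G(4))) = (87*(-25) + 699)/(266 + (-33 + (4³)² - 10*4³)) = (-2175 + 699)/(266 + (-33 + 64² - 10*64)) = -1476/(266 + (-33 + 4096 - 640)) = -1476/(266 + 3423) = -1476/3689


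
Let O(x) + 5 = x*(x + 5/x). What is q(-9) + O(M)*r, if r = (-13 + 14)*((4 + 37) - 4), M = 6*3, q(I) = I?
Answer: 11979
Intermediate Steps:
M = 18
O(x) = -5 + x*(x + 5/x)
r = 37 (r = 1*(41 - 4) = 1*37 = 37)
q(-9) + O(M)*r = -9 + 18**2*37 = -9 + 324*37 = -9 + 11988 = 11979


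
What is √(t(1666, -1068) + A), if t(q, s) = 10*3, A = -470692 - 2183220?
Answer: I*√2653882 ≈ 1629.1*I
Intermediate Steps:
A = -2653912
t(q, s) = 30
√(t(1666, -1068) + A) = √(30 - 2653912) = √(-2653882) = I*√2653882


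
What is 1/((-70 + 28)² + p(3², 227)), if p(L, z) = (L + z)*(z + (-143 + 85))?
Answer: 1/41648 ≈ 2.4011e-5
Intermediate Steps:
p(L, z) = (-58 + z)*(L + z) (p(L, z) = (L + z)*(z - 58) = (L + z)*(-58 + z) = (-58 + z)*(L + z))
1/((-70 + 28)² + p(3², 227)) = 1/((-70 + 28)² + (227² - 58*3² - 58*227 + 3²*227)) = 1/((-42)² + (51529 - 58*9 - 13166 + 9*227)) = 1/(1764 + (51529 - 522 - 13166 + 2043)) = 1/(1764 + 39884) = 1/41648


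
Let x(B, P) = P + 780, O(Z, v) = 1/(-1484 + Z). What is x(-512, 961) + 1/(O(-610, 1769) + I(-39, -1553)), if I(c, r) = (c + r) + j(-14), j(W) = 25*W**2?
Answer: 12059823785/6926951 ≈ 1741.0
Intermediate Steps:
x(B, P) = 780 + P
I(c, r) = 4900 + c + r (I(c, r) = (c + r) + 25*(-14)**2 = (c + r) + 25*196 = (c + r) + 4900 = 4900 + c + r)
x(-512, 961) + 1/(O(-610, 1769) + I(-39, -1553)) = (780 + 961) + 1/(1/(-1484 - 610) + (4900 - 39 - 1553)) = 1741 + 1/(1/(-2094) + 3308) = 1741 + 1/(-1/2094 + 3308) = 1741 + 1/(6926951/2094) = 1741 + 2094/6926951 = 12059823785/6926951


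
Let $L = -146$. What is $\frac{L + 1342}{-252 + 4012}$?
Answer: $\frac{299}{940} \approx 0.31809$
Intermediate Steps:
$\frac{L + 1342}{-252 + 4012} = \frac{-146 + 1342}{-252 + 4012} = \frac{1196}{3760} = 1196 \cdot \frac{1}{3760} = \frac{299}{940}$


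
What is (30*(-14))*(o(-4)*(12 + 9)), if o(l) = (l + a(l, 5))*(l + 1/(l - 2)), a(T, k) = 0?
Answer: -147000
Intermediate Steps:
o(l) = l*(l + 1/(-2 + l)) (o(l) = (l + 0)*(l + 1/(l - 2)) = l*(l + 1/(-2 + l)))
(30*(-14))*(o(-4)*(12 + 9)) = (30*(-14))*((-4*(1 + (-4)² - 2*(-4))/(-2 - 4))*(12 + 9)) = -420*(-4*(1 + 16 + 8)/(-6))*21 = -420*(-4*(-⅙)*25)*21 = -7000*21 = -420*350 = -147000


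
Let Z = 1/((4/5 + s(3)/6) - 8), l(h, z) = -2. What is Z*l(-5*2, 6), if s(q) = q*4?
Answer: 5/13 ≈ 0.38462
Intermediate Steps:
s(q) = 4*q
Z = -5/26 (Z = 1/((4/5 + (4*3)/6) - 8) = 1/((4*(1/5) + 12*(1/6)) - 8) = 1/((4/5 + 2) - 8) = 1/(14/5 - 8) = 1/(-26/5) = -5/26 ≈ -0.19231)
Z*l(-5*2, 6) = -5/26*(-2) = 5/13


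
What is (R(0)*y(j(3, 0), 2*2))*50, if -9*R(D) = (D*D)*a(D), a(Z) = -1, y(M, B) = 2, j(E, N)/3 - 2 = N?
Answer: 0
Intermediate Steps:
j(E, N) = 6 + 3*N
R(D) = D²/9 (R(D) = -D*D*(-1)/9 = -D²*(-1)/9 = -(-1)*D²/9 = D²/9)
(R(0)*y(j(3, 0), 2*2))*50 = (((⅑)*0²)*2)*50 = (((⅑)*0)*2)*50 = (0*2)*50 = 0*50 = 0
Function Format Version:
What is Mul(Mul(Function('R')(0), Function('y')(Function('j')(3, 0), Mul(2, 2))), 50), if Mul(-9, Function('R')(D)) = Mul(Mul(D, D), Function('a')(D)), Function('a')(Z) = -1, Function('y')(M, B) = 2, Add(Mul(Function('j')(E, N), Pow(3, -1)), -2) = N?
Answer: 0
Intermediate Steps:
Function('j')(E, N) = Add(6, Mul(3, N))
Function('R')(D) = Mul(Rational(1, 9), Pow(D, 2)) (Function('R')(D) = Mul(Rational(-1, 9), Mul(Mul(D, D), -1)) = Mul(Rational(-1, 9), Mul(Pow(D, 2), -1)) = Mul(Rational(-1, 9), Mul(-1, Pow(D, 2))) = Mul(Rational(1, 9), Pow(D, 2)))
Mul(Mul(Function('R')(0), Function('y')(Function('j')(3, 0), Mul(2, 2))), 50) = Mul(Mul(Mul(Rational(1, 9), Pow(0, 2)), 2), 50) = Mul(Mul(Mul(Rational(1, 9), 0), 2), 50) = Mul(Mul(0, 2), 50) = Mul(0, 50) = 0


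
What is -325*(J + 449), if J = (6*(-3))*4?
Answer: -122525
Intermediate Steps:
J = -72 (J = -18*4 = -72)
-325*(J + 449) = -325*(-72 + 449) = -325*377 = -122525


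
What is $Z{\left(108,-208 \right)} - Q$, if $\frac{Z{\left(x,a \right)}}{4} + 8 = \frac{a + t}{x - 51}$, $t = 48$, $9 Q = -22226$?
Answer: $\frac{414902}{171} \approx 2426.3$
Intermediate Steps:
$Q = - \frac{22226}{9}$ ($Q = \frac{1}{9} \left(-22226\right) = - \frac{22226}{9} \approx -2469.6$)
$Z{\left(x,a \right)} = -32 + \frac{4 \left(48 + a\right)}{-51 + x}$ ($Z{\left(x,a \right)} = -32 + 4 \frac{a + 48}{x - 51} = -32 + 4 \frac{48 + a}{-51 + x} = -32 + \frac{4 \left(48 + a\right)}{-51 + x}$)
$Z{\left(108,-208 \right)} - Q = \frac{4 \left(456 - 208 - 864\right)}{-51 + 108} - - \frac{22226}{9} = \frac{4 \left(456 - 208 - 864\right)}{57} + \frac{22226}{9} = 4 \cdot \frac{1}{57} \left(-616\right) + \frac{22226}{9} = - \frac{2464}{57} + \frac{22226}{9} = \frac{414902}{171}$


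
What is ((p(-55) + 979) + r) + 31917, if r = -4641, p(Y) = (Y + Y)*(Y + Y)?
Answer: 40355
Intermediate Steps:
p(Y) = 4*Y² (p(Y) = (2*Y)*(2*Y) = 4*Y²)
((p(-55) + 979) + r) + 31917 = ((4*(-55)² + 979) - 4641) + 31917 = ((4*3025 + 979) - 4641) + 31917 = ((12100 + 979) - 4641) + 31917 = (13079 - 4641) + 31917 = 8438 + 31917 = 40355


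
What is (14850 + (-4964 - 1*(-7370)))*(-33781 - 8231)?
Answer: -724959072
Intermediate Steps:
(14850 + (-4964 - 1*(-7370)))*(-33781 - 8231) = (14850 + (-4964 + 7370))*(-42012) = (14850 + 2406)*(-42012) = 17256*(-42012) = -724959072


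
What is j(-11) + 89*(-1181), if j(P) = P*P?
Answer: -104988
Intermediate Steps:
j(P) = P²
j(-11) + 89*(-1181) = (-11)² + 89*(-1181) = 121 - 105109 = -104988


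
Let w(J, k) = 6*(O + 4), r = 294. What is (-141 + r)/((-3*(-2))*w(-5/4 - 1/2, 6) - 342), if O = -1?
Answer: -17/26 ≈ -0.65385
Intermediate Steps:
w(J, k) = 18 (w(J, k) = 6*(-1 + 4) = 6*3 = 18)
(-141 + r)/((-3*(-2))*w(-5/4 - 1/2, 6) - 342) = (-141 + 294)/(-3*(-2)*18 - 342) = 153/(6*18 - 342) = 153/(108 - 342) = 153/(-234) = 153*(-1/234) = -17/26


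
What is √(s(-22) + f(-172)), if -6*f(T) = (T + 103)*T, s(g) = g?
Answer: 20*I*√5 ≈ 44.721*I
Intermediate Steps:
f(T) = -T*(103 + T)/6 (f(T) = -(T + 103)*T/6 = -(103 + T)*T/6 = -T*(103 + T)/6)
√(s(-22) + f(-172)) = √(-22 - ⅙*(-172)*(103 - 172)) = √(-22 - ⅙*(-172)*(-69)) = √(-22 - 1978) = √(-2000) = 20*I*√5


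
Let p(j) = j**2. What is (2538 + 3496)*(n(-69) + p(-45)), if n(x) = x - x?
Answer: 12218850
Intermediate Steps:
n(x) = 0
(2538 + 3496)*(n(-69) + p(-45)) = (2538 + 3496)*(0 + (-45)**2) = 6034*(0 + 2025) = 6034*2025 = 12218850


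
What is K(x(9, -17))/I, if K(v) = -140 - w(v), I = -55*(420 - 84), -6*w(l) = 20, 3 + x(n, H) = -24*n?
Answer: 41/5544 ≈ 0.0073954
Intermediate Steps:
x(n, H) = -3 - 24*n
w(l) = -10/3 (w(l) = -⅙*20 = -10/3)
I = -18480 (I = -55*336 = -18480)
K(v) = -410/3 (K(v) = -140 - 1*(-10/3) = -140 + 10/3 = -410/3)
K(x(9, -17))/I = -410/3/(-18480) = -410/3*(-1/18480) = 41/5544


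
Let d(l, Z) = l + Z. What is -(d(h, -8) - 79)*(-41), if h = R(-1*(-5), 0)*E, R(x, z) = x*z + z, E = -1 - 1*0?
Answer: -3567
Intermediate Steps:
E = -1 (E = -1 + 0 = -1)
R(x, z) = z + x*z
h = 0 (h = (0*(1 - 1*(-5)))*(-1) = (0*(1 + 5))*(-1) = (0*6)*(-1) = 0*(-1) = 0)
d(l, Z) = Z + l
-(d(h, -8) - 79)*(-41) = -((-8 + 0) - 79)*(-41) = -(-8 - 79)*(-41) = -(-87)*(-41) = -1*3567 = -3567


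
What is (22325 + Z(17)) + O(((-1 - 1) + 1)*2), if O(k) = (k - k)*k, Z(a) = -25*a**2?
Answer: 15100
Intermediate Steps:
O(k) = 0 (O(k) = 0*k = 0)
(22325 + Z(17)) + O(((-1 - 1) + 1)*2) = (22325 - 25*17**2) + 0 = (22325 - 25*289) + 0 = (22325 - 7225) + 0 = 15100 + 0 = 15100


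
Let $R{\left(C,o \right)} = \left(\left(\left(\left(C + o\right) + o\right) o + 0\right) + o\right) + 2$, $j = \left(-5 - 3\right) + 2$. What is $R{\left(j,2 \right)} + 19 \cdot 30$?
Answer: $570$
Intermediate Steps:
$j = -6$ ($j = \left(-5 - 3\right) + 2 = -8 + 2 = -6$)
$R{\left(C,o \right)} = 2 + o + o \left(C + 2 o\right)$ ($R{\left(C,o \right)} = \left(\left(\left(C + 2 o\right) o + 0\right) + o\right) + 2 = \left(\left(o \left(C + 2 o\right) + 0\right) + o\right) + 2 = \left(o \left(C + 2 o\right) + o\right) + 2 = \left(o + o \left(C + 2 o\right)\right) + 2 = 2 + o + o \left(C + 2 o\right)$)
$R{\left(j,2 \right)} + 19 \cdot 30 = \left(2 + 2 + 2 \cdot 2^{2} - 12\right) + 19 \cdot 30 = \left(2 + 2 + 2 \cdot 4 - 12\right) + 570 = \left(2 + 2 + 8 - 12\right) + 570 = 0 + 570 = 570$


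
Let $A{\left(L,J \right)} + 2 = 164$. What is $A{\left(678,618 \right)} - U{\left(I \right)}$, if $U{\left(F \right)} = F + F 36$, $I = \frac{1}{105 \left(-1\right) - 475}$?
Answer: $\frac{93997}{580} \approx 162.06$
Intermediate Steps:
$A{\left(L,J \right)} = 162$ ($A{\left(L,J \right)} = -2 + 164 = 162$)
$I = - \frac{1}{580}$ ($I = \frac{1}{-105 - 475} = \frac{1}{-580} = - \frac{1}{580} \approx -0.0017241$)
$U{\left(F \right)} = 37 F$ ($U{\left(F \right)} = F + 36 F = 37 F$)
$A{\left(678,618 \right)} - U{\left(I \right)} = 162 - 37 \left(- \frac{1}{580}\right) = 162 - - \frac{37}{580} = 162 + \frac{37}{580} = \frac{93997}{580}$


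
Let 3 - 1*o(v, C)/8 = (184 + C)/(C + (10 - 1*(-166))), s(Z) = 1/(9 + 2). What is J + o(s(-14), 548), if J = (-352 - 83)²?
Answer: 34252605/181 ≈ 1.8924e+5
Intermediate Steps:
s(Z) = 1/11
J = 189225 (J = (-435)² = 189225)
o(v, C) = 24 - 8*(184 + C)/(176 + C) (o(v, C) = 24 - 8*(184 + C)/(C + (10 - 1*(-166))) = 24 - 8*(184 + C)/(C + (10 + 166)) = 24 - 8*(184 + C)/(C + 176) = 24 - 8*(184 + C)/(176 + C))
J + o(s(-14), 548) = 189225 + 16*(172 + 548)/(176 + 548) = 189225 + 16*720/724 = 189225 + 16*(1/724)*720 = 189225 + 2880/181 = 34252605/181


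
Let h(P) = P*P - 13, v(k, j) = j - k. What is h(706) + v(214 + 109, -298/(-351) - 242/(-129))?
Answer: 7517864428/15093 ≈ 4.9810e+5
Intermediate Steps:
h(P) = -13 + P² (h(P) = P² - 13 = -13 + P²)
h(706) + v(214 + 109, -298/(-351) - 242/(-129)) = (-13 + 706²) + ((-298/(-351) - 242/(-129)) - (214 + 109)) = (-13 + 498436) + ((-298*(-1/351) - 242*(-1/129)) - 1*323) = 498423 + ((298/351 + 242/129) - 323) = 498423 + (41128/15093 - 323) = 498423 - 4833911/15093 = 7517864428/15093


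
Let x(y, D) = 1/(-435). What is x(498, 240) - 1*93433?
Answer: -40643356/435 ≈ -93433.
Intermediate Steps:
x(y, D) = -1/435
x(498, 240) - 1*93433 = -1/435 - 1*93433 = -1/435 - 93433 = -40643356/435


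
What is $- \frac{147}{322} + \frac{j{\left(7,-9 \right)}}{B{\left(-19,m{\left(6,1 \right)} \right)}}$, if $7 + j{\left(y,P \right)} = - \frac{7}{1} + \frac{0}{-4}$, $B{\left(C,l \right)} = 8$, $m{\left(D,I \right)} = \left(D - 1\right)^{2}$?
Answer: $- \frac{203}{92} \approx -2.2065$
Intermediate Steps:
$m{\left(D,I \right)} = \left(-1 + D\right)^{2}$
$j{\left(y,P \right)} = -14$ ($j{\left(y,P \right)} = -7 + \left(- \frac{7}{1} + \frac{0}{-4}\right) = -7 + \left(\left(-7\right) 1 + 0 \left(- \frac{1}{4}\right)\right) = -7 + \left(-7 + 0\right) = -7 - 7 = -14$)
$- \frac{147}{322} + \frac{j{\left(7,-9 \right)}}{B{\left(-19,m{\left(6,1 \right)} \right)}} = - \frac{147}{322} - \frac{14}{8} = \left(-147\right) \frac{1}{322} - \frac{7}{4} = - \frac{21}{46} - \frac{7}{4} = - \frac{203}{92}$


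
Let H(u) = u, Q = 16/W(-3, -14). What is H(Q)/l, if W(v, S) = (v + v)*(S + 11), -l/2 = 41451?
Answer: -4/373059 ≈ -1.0722e-5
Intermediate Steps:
l = -82902 (l = -2*41451 = -82902)
W(v, S) = 2*v*(11 + S) (W(v, S) = (2*v)*(11 + S) = 2*v*(11 + S))
Q = 8/9 (Q = 16/((2*(-3)*(11 - 14))) = 16/((2*(-3)*(-3))) = 16/18 = 16*(1/18) = 8/9 ≈ 0.88889)
H(Q)/l = (8/9)/(-82902) = (8/9)*(-1/82902) = -4/373059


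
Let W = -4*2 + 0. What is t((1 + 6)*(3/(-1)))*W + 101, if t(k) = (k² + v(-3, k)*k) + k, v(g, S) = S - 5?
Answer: -7627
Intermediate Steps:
W = -8 (W = -8 + 0 = -8)
v(g, S) = -5 + S
t(k) = k + k² + k*(-5 + k) (t(k) = (k² + (-5 + k)*k) + k = (k² + k*(-5 + k)) + k = k + k² + k*(-5 + k))
t((1 + 6)*(3/(-1)))*W + 101 = (2*((1 + 6)*(3/(-1)))*(-2 + (1 + 6)*(3/(-1))))*(-8) + 101 = (2*(7*(3*(-1)))*(-2 + 7*(3*(-1))))*(-8) + 101 = (2*(7*(-3))*(-2 + 7*(-3)))*(-8) + 101 = (2*(-21)*(-2 - 21))*(-8) + 101 = (2*(-21)*(-23))*(-8) + 101 = 966*(-8) + 101 = -7728 + 101 = -7627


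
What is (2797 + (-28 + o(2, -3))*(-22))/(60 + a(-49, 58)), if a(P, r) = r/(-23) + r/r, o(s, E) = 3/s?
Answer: 15548/269 ≈ 57.799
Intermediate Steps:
a(P, r) = 1 - r/23 (a(P, r) = r*(-1/23) + 1 = -r/23 + 1 = 1 - r/23)
(2797 + (-28 + o(2, -3))*(-22))/(60 + a(-49, 58)) = (2797 + (-28 + 3/2)*(-22))/(60 + (1 - 1/23*58)) = (2797 + (-28 + 3*(½))*(-22))/(60 + (1 - 58/23)) = (2797 + (-28 + 3/2)*(-22))/(60 - 35/23) = (2797 - 53/2*(-22))/(1345/23) = (2797 + 583)*(23/1345) = 3380*(23/1345) = 15548/269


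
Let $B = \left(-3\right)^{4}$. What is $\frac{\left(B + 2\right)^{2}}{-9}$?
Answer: $- \frac{6889}{9} \approx -765.44$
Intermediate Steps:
$B = 81$
$\frac{\left(B + 2\right)^{2}}{-9} = \frac{\left(81 + 2\right)^{2}}{-9} = - \frac{83^{2}}{9} = \left(- \frac{1}{9}\right) 6889 = - \frac{6889}{9}$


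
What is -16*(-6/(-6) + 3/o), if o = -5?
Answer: -32/5 ≈ -6.4000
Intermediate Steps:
-16*(-6/(-6) + 3/o) = -16*(-6/(-6) + 3/(-5)) = -16*(-6*(-⅙) + 3*(-⅕)) = -16*(1 - ⅗) = -16*⅖ = -32/5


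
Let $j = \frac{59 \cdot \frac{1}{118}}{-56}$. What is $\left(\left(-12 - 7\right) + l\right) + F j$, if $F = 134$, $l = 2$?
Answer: $- \frac{1019}{56} \approx -18.196$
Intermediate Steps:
$j = - \frac{1}{112}$ ($j = 59 \cdot \frac{1}{118} \left(- \frac{1}{56}\right) = \frac{1}{2} \left(- \frac{1}{56}\right) = - \frac{1}{112} \approx -0.0089286$)
$\left(\left(-12 - 7\right) + l\right) + F j = \left(\left(-12 - 7\right) + 2\right) + 134 \left(- \frac{1}{112}\right) = \left(-19 + 2\right) - \frac{67}{56} = -17 - \frac{67}{56} = - \frac{1019}{56}$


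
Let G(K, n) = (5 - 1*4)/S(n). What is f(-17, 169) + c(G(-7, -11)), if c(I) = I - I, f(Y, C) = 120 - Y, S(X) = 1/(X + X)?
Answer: 137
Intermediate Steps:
S(X) = 1/(2*X)
G(K, n) = 2*n (G(K, n) = (5 - 1*4)/((1/(2*n))) = (5 - 4)*(2*n) = 1*(2*n) = 2*n)
c(I) = 0
f(-17, 169) + c(G(-7, -11)) = (120 - 1*(-17)) + 0 = (120 + 17) + 0 = 137 + 0 = 137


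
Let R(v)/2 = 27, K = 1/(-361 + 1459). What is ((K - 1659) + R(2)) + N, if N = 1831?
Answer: 248149/1098 ≈ 226.00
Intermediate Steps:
K = 1/1098 ≈ 0.00091075
R(v) = 54 (R(v) = 2*27 = 54)
((K - 1659) + R(2)) + N = ((1/1098 - 1659) + 54) + 1831 = (-1821581/1098 + 54) + 1831 = -1762289/1098 + 1831 = 248149/1098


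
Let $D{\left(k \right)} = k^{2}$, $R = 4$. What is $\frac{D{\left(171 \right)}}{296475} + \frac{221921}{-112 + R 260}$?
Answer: $\frac{21940388041}{91709600} \approx 239.24$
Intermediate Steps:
$\frac{D{\left(171 \right)}}{296475} + \frac{221921}{-112 + R 260} = \frac{171^{2}}{296475} + \frac{221921}{-112 + 4 \cdot 260} = 29241 \cdot \frac{1}{296475} + \frac{221921}{-112 + 1040} = \frac{9747}{98825} + \frac{221921}{928} = \frac{21940388041}{91709600}$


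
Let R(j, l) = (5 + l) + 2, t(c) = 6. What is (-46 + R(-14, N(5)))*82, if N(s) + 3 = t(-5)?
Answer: -2952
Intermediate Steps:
N(s) = 3 (N(s) = -3 + 6 = 3)
R(j, l) = 7 + l
(-46 + R(-14, N(5)))*82 = (-46 + (7 + 3))*82 = (-46 + 10)*82 = -36*82 = -2952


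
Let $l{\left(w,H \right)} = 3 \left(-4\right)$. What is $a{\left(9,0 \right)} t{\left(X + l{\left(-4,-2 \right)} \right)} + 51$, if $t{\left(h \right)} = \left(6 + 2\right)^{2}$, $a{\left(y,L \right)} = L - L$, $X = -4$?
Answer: $51$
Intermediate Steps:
$l{\left(w,H \right)} = -12$
$a{\left(y,L \right)} = 0$
$t{\left(h \right)} = 64$ ($t{\left(h \right)} = 8^{2} = 64$)
$a{\left(9,0 \right)} t{\left(X + l{\left(-4,-2 \right)} \right)} + 51 = 0 \cdot 64 + 51 = 0 + 51 = 51$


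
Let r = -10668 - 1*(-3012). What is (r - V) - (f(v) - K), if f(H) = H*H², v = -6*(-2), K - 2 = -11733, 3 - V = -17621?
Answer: -38739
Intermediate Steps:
V = 17624 (V = 3 - 1*(-17621) = 3 + 17621 = 17624)
K = -11731 (K = 2 - 11733 = -11731)
r = -7656 (r = -10668 + 3012 = -7656)
v = 12
f(H) = H³
(r - V) - (f(v) - K) = (-7656 - 1*17624) - (12³ - 1*(-11731)) = (-7656 - 17624) - (1728 + 11731) = -25280 - 1*13459 = -25280 - 13459 = -38739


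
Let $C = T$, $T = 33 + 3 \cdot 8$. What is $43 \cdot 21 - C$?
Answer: $846$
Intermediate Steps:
$T = 57$ ($T = 33 + 24 = 57$)
$C = 57$
$43 \cdot 21 - C = 43 \cdot 21 - 57 = 903 - 57 = 846$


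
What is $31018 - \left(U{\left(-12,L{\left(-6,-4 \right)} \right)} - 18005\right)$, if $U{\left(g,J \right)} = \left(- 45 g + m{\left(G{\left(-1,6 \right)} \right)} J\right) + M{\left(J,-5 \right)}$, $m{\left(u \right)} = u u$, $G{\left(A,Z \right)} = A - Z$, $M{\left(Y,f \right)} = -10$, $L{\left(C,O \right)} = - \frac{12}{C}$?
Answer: $48395$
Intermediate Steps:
$m{\left(u \right)} = u^{2}$
$U{\left(g,J \right)} = -10 - 45 g + 49 J$ ($U{\left(g,J \right)} = \left(- 45 g + \left(-1 - 6\right)^{2} J\right) - 10 = \left(- 45 g + \left(-7\right)^{2} J\right) - 10 = \left(- 45 g + 49 J\right) - 10 = -10 - 45 g + 49 J$)
$31018 - \left(U{\left(-12,L{\left(-6,-4 \right)} \right)} - 18005\right) = 31018 - \left(\left(-10 - -540 + 49 \left(- \frac{12}{-6}\right)\right) - 18005\right) = 31018 - \left(\left(-10 + 540 + 49 \left(\left(-12\right) \left(- \frac{1}{6}\right)\right)\right) - 18005\right) = 31018 - \left(\left(-10 + 540 + 49 \cdot 2\right) - 18005\right) = 31018 - \left(\left(-10 + 540 + 98\right) - 18005\right) = 31018 - \left(628 - 18005\right) = 31018 - -17377 = 31018 + 17377 = 48395$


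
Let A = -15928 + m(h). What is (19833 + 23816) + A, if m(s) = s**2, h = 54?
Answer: 30637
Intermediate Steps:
A = -13012 (A = -15928 + 54**2 = -15928 + 2916 = -13012)
(19833 + 23816) + A = (19833 + 23816) - 13012 = 43649 - 13012 = 30637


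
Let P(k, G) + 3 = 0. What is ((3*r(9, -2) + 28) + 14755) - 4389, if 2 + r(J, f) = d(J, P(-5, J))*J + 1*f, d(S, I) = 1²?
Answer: 10409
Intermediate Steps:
P(k, G) = -3 (P(k, G) = -3 + 0 = -3)
d(S, I) = 1
r(J, f) = -2 + J + f (r(J, f) = -2 + (1*J + 1*f) = -2 + (J + f) = -2 + J + f)
((3*r(9, -2) + 28) + 14755) - 4389 = ((3*(-2 + 9 - 2) + 28) + 14755) - 4389 = ((3*5 + 28) + 14755) - 4389 = ((15 + 28) + 14755) - 4389 = (43 + 14755) - 4389 = 14798 - 4389 = 10409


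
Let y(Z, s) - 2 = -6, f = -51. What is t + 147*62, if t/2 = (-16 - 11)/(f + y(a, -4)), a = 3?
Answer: 501324/55 ≈ 9115.0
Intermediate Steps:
y(Z, s) = -4 (y(Z, s) = 2 - 6 = -4)
t = 54/55 (t = 2*((-16 - 11)/(-51 - 4)) = 2*(-27/(-55)) = 2*(-27*(-1/55)) = 2*(27/55) = 54/55 ≈ 0.98182)
t + 147*62 = 54/55 + 147*62 = 54/55 + 9114 = 501324/55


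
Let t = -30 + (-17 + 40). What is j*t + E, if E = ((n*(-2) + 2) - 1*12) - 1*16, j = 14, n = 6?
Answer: -136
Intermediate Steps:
t = -7 (t = -30 + 23 = -7)
E = -38 (E = ((6*(-2) + 2) - 1*12) - 1*16 = ((-12 + 2) - 12) - 16 = (-10 - 12) - 16 = -22 - 16 = -38)
j*t + E = 14*(-7) - 38 = -98 - 38 = -136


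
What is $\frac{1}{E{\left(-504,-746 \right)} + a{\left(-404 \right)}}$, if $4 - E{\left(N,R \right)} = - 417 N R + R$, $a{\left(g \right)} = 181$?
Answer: $\frac{1}{156786259} \approx 6.3781 \cdot 10^{-9}$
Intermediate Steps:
$E{\left(N,R \right)} = 4 - R + 417 N R$ ($E{\left(N,R \right)} = 4 - \left(- 417 N R + R\right) = 4 - \left(R - 417 N R\right) = 4 + \left(- R + 417 N R\right) = 4 - R + 417 N R$)
$\frac{1}{E{\left(-504,-746 \right)} + a{\left(-404 \right)}} = \frac{1}{\left(4 - -746 + 417 \left(-504\right) \left(-746\right)\right) + 181} = \frac{1}{\left(4 + 746 + 156785328\right) + 181} = \frac{1}{156786078 + 181} = \frac{1}{156786259}$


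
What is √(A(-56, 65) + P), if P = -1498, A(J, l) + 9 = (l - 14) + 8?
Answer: 2*I*√362 ≈ 38.053*I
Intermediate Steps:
A(J, l) = -15 + l (A(J, l) = -9 + ((l - 14) + 8) = -9 + ((-14 + l) + 8) = -9 + (-6 + l) = -15 + l)
√(A(-56, 65) + P) = √((-15 + 65) - 1498) = √(50 - 1498) = √(-1448) = 2*I*√362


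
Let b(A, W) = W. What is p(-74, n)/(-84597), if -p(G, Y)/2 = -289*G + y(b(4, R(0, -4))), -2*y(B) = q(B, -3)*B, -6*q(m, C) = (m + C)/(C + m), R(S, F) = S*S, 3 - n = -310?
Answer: 42772/84597 ≈ 0.50560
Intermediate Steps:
n = 313 (n = 3 - 1*(-310) = 3 + 310 = 313)
R(S, F) = S²
q(m, C) = -⅙ (q(m, C) = -(m + C)/(6*(C + m)) = -(C + m)/(6*(C + m)) = -⅙*1 = -⅙)
y(B) = B/12 (y(B) = -(-1)*B/12 = B/12)
p(G, Y) = 578*G (p(G, Y) = -2*(-289*G + (1/12)*0²) = -2*(-289*G + (1/12)*0) = -2*(-289*G + 0) = -(-578)*G = 578*G)
p(-74, n)/(-84597) = (578*(-74))/(-84597) = -42772*(-1/84597) = 42772/84597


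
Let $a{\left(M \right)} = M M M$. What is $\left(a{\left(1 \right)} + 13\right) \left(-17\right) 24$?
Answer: $-5712$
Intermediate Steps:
$a{\left(M \right)} = M^{3}$ ($a{\left(M \right)} = M M^{2} = M^{3}$)
$\left(a{\left(1 \right)} + 13\right) \left(-17\right) 24 = \left(1^{3} + 13\right) \left(-17\right) 24 = \left(1 + 13\right) \left(-17\right) 24 = 14 \left(-17\right) 24 = \left(-238\right) 24 = -5712$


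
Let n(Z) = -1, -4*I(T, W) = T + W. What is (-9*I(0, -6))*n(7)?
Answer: 27/2 ≈ 13.500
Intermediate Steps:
I(T, W) = -T/4 - W/4 (I(T, W) = -(T + W)/4 = -T/4 - W/4)
(-9*I(0, -6))*n(7) = -9*(-¼*0 - ¼*(-6))*(-1) = -9*(0 + 3/2)*(-1) = -9*3/2*(-1) = -27/2*(-1) = 27/2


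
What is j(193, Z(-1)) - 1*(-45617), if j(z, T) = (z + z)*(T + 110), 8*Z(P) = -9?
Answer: 350571/4 ≈ 87643.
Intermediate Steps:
Z(P) = -9/8 (Z(P) = (1/8)*(-9) = -9/8)
j(z, T) = 2*z*(110 + T) (j(z, T) = (2*z)*(110 + T) = 2*z*(110 + T))
j(193, Z(-1)) - 1*(-45617) = 2*193*(110 - 9/8) - 1*(-45617) = 2*193*(871/8) + 45617 = 168103/4 + 45617 = 350571/4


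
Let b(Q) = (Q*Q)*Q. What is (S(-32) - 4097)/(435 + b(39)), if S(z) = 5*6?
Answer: -4067/59754 ≈ -0.068062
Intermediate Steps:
S(z) = 30
b(Q) = Q³ (b(Q) = Q²*Q = Q³)
(S(-32) - 4097)/(435 + b(39)) = (30 - 4097)/(435 + 39³) = -4067/(435 + 59319) = -4067/59754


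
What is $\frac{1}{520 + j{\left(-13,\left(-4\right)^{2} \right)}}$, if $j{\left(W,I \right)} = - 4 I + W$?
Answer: $\frac{1}{443} \approx 0.0022573$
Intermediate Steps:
$j{\left(W,I \right)} = W - 4 I$
$\frac{1}{520 + j{\left(-13,\left(-4\right)^{2} \right)}} = \frac{1}{520 - \left(13 + 4 \left(-4\right)^{2}\right)} = \frac{1}{520 - 77} = \frac{1}{443}$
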